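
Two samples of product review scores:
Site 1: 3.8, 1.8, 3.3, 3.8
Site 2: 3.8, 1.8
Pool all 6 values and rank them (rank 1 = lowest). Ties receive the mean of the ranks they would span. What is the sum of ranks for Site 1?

14.5

Sorted (ascending): 1.8, 1.8, 3.3, 3.8, 3.8, 3.8
The 2 values of 1.8 occupy positions 1–2 → average rank (1+2)/2 = 1.5.
The 3 values of 3.8 occupy positions 4–6 → average rank 5.
Site 1 values → pooled ranks: 3.8→5, 1.8→1.5, 3.3→3, 3.8→5
Rank sum = 5 + 1.5 + 3 + 5 = 14.5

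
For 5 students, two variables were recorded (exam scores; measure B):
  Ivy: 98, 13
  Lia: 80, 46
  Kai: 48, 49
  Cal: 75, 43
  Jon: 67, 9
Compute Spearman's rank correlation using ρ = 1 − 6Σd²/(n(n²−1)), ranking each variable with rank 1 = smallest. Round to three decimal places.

Ranks of variable 1: 5, 4, 1, 3, 2
Ranks of variable 2: 2, 4, 5, 3, 1
d = r₁ − r₂: 3, 0, -4, 0, 1
d²: 9, 0, 16, 0, 1; Σd² = 26
ρ = 1 − 6·26/(5·24) = 1 − 156/120 = -0.300

-0.300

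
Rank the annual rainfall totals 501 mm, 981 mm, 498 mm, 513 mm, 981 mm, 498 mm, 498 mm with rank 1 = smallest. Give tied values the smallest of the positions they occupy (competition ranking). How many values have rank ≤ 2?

Sorted (ascending): 498, 498, 498, 501, 513, 981, 981
The 3 values of 498 occupy positions 1–3 → each gets rank 1.
The 2 values of 981 occupy positions 6–7 → each gets rank 6.
Ranks ≤ 2: {1, 1, 1} → 3 values.

3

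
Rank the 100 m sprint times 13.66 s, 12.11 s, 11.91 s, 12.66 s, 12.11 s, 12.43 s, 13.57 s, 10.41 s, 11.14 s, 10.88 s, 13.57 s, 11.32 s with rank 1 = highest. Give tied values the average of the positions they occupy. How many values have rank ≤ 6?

5

Sorted (descending): 13.66, 13.57, 13.57, 12.66, 12.43, 12.11, 12.11, 11.91, 11.32, 11.14, 10.88, 10.41
The 2 values of 13.57 occupy positions 2–3 → average rank (2+3)/2 = 2.5.
The 2 values of 12.11 occupy positions 6–7 → average rank (6+7)/2 = 6.5.
Ranks ≤ 6: {1, 2.5, 2.5, 4, 5} → 5 values.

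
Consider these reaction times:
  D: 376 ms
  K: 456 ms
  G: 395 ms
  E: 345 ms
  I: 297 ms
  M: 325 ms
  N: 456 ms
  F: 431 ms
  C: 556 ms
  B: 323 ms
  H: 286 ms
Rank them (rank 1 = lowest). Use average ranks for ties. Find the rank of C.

11

Sorted (ascending): 286, 297, 323, 325, 345, 376, 395, 431, 456, 456, 556
The 2 values of 456 occupy positions 9–10 → average rank (9+10)/2 = 9.5.
C has value 556 ms → rank 11.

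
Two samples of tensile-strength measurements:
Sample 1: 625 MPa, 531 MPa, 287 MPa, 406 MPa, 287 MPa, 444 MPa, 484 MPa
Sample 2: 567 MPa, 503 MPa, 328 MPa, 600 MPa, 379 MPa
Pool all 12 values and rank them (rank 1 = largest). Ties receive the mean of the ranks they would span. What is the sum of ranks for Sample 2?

Sorted (descending): 625, 600, 567, 531, 503, 484, 444, 406, 379, 328, 287, 287
The 2 values of 287 occupy positions 11–12 → average rank (11+12)/2 = 11.5.
Sample 2 values → pooled ranks: 567→3, 503→5, 328→10, 600→2, 379→9
Rank sum = 3 + 5 + 10 + 2 + 9 = 29

29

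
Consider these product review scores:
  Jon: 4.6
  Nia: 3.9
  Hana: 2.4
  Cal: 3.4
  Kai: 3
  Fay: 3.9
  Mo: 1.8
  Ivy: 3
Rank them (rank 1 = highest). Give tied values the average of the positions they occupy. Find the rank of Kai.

5.5

Sorted (descending): 4.6, 3.9, 3.9, 3.4, 3, 3, 2.4, 1.8
The 2 values of 3.9 occupy positions 2–3 → average rank (2+3)/2 = 2.5.
The 2 values of 3 occupy positions 5–6 → average rank (5+6)/2 = 5.5.
Kai has value 3 → rank 5.5.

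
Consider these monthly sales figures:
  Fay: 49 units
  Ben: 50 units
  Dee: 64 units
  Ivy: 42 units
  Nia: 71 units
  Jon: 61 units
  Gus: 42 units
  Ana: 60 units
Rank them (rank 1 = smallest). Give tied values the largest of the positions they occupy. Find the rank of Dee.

Sorted (ascending): 42, 42, 49, 50, 60, 61, 64, 71
The 2 values of 42 occupy positions 1–2 → each gets rank 2.
Dee has value 64 units → rank 7.

7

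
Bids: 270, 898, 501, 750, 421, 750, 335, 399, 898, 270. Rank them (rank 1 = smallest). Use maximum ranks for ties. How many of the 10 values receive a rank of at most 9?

Sorted (ascending): 270, 270, 335, 399, 421, 501, 750, 750, 898, 898
The 2 values of 270 occupy positions 1–2 → each gets rank 2.
The 2 values of 750 occupy positions 7–8 → each gets rank 8.
The 2 values of 898 occupy positions 9–10 → each gets rank 10.
Ranks ≤ 9: {2, 2, 3, 4, 5, 6, 8, 8} → 8 values.

8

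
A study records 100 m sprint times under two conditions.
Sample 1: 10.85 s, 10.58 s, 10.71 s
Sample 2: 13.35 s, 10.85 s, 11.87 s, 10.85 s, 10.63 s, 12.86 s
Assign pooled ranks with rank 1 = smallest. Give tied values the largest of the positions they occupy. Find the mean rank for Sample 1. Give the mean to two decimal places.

3.33

Sorted (ascending): 10.58, 10.63, 10.71, 10.85, 10.85, 10.85, 11.87, 12.86, 13.35
The 3 values of 10.85 occupy positions 4–6 → each gets rank 6.
Sample 1 values → pooled ranks: 10.85→6, 10.58→1, 10.71→3
Mean rank = (6 + 1 + 3) / 3 = 3.33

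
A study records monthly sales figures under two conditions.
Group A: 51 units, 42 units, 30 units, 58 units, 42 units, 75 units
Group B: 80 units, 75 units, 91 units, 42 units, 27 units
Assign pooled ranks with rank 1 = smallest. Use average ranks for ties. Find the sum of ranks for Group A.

31.5

Sorted (ascending): 27, 30, 42, 42, 42, 51, 58, 75, 75, 80, 91
The 3 values of 42 occupy positions 3–5 → average rank 4.
The 2 values of 75 occupy positions 8–9 → average rank (8+9)/2 = 8.5.
Group A values → pooled ranks: 51→6, 42→4, 30→2, 58→7, 42→4, 75→8.5
Rank sum = 6 + 4 + 2 + 7 + 4 + 8.5 = 31.5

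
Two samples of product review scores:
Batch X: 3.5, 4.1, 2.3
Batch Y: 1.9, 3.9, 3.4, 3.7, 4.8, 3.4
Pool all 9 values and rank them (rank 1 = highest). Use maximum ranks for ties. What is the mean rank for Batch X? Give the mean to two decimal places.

Sorted (descending): 4.8, 4.1, 3.9, 3.7, 3.5, 3.4, 3.4, 2.3, 1.9
The 2 values of 3.4 occupy positions 6–7 → each gets rank 7.
Batch X values → pooled ranks: 3.5→5, 4.1→2, 2.3→8
Mean rank = (5 + 2 + 8) / 3 = 5.00

5.00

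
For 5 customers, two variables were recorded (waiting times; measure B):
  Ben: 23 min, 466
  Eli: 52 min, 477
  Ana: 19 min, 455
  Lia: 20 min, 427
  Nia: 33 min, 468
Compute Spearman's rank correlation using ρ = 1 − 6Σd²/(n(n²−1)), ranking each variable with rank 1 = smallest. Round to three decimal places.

Ranks of variable 1: 3, 5, 1, 2, 4
Ranks of variable 2: 3, 5, 2, 1, 4
d = r₁ − r₂: 0, 0, -1, 1, 0
d²: 0, 0, 1, 1, 0; Σd² = 2
ρ = 1 − 6·2/(5·24) = 1 − 12/120 = 0.900

0.900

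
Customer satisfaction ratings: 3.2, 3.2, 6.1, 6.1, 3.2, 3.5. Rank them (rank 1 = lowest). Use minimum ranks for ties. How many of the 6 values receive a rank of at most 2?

3

Sorted (ascending): 3.2, 3.2, 3.2, 3.5, 6.1, 6.1
The 3 values of 3.2 occupy positions 1–3 → each gets rank 1.
The 2 values of 6.1 occupy positions 5–6 → each gets rank 5.
Ranks ≤ 2: {1, 1, 1} → 3 values.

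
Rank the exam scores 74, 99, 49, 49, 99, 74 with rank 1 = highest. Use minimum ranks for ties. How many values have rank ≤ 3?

4

Sorted (descending): 99, 99, 74, 74, 49, 49
The 2 values of 99 occupy positions 1–2 → each gets rank 1.
The 2 values of 74 occupy positions 3–4 → each gets rank 3.
The 2 values of 49 occupy positions 5–6 → each gets rank 5.
Ranks ≤ 3: {1, 1, 3, 3} → 4 values.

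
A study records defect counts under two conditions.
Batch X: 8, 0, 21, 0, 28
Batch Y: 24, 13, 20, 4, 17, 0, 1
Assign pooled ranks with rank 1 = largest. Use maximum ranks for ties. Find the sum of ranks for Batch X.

Sorted (descending): 28, 24, 21, 20, 17, 13, 8, 4, 1, 0, 0, 0
The 3 values of 0 occupy positions 10–12 → each gets rank 12.
Batch X values → pooled ranks: 8→7, 0→12, 21→3, 0→12, 28→1
Rank sum = 7 + 12 + 3 + 12 + 1 = 35

35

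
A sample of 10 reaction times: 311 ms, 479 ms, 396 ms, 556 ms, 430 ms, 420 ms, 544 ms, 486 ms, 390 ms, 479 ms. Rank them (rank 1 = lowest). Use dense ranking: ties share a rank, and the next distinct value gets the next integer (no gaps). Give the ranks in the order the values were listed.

Sorted (ascending): 311, 390, 396, 420, 430, 479, 479, 486, 544, 556
The 2 values of 479 share dense rank 6.
Remaining distinct values take the next consecutive integers.

1, 6, 3, 9, 5, 4, 8, 7, 2, 6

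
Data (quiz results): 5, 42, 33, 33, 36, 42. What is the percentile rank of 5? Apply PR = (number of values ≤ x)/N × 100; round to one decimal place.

16.7

N = 6.
Strictly below 5: 0. Equal to 5: 1.
PR = 1/6 × 100 = 16.7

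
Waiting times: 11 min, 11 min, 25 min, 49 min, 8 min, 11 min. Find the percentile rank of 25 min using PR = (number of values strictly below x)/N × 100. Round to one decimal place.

66.7

N = 6.
Strictly below 25: 4. Equal to 25: 1.
PR = 4/6 × 100 = 66.7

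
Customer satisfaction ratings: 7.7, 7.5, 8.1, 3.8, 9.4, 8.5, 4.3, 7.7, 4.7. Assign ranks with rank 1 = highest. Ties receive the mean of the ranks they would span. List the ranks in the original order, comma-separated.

Sorted (descending): 9.4, 8.5, 8.1, 7.7, 7.7, 7.5, 4.7, 4.3, 3.8
The 2 values of 7.7 occupy positions 4–5 → average rank (4+5)/2 = 4.5.

4.5, 6, 3, 9, 1, 2, 8, 4.5, 7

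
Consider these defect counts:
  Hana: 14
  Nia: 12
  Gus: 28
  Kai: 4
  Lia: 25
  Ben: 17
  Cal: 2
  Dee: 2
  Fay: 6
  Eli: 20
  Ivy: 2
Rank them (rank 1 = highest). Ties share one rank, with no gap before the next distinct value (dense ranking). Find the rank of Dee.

9

Sorted (descending): 28, 25, 20, 17, 14, 12, 6, 4, 2, 2, 2
The 3 values of 2 share dense rank 9.
Remaining distinct values take the next consecutive integers.
Dee has value 2 → rank 9.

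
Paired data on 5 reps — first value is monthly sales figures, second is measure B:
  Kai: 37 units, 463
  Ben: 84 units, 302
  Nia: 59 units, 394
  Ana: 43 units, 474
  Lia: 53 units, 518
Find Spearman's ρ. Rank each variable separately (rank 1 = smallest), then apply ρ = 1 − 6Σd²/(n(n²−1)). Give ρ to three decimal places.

-0.600

Ranks of variable 1: 1, 5, 4, 2, 3
Ranks of variable 2: 3, 1, 2, 4, 5
d = r₁ − r₂: -2, 4, 2, -2, -2
d²: 4, 16, 4, 4, 4; Σd² = 32
ρ = 1 − 6·32/(5·24) = 1 − 192/120 = -0.600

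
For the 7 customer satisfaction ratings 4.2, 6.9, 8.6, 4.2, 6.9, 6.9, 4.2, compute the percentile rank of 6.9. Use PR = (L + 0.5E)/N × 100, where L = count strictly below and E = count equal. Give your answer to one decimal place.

64.3

N = 7.
Strictly below 6.9: 3. Equal to 6.9: 3.
PR = (3 + 0.5·3)/7 × 100 = 64.3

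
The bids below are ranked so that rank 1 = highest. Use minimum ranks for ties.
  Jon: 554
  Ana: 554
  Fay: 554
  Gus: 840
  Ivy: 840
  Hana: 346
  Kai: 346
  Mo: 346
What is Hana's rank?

6

Sorted (descending): 840, 840, 554, 554, 554, 346, 346, 346
The 2 values of 840 occupy positions 1–2 → each gets rank 1.
The 3 values of 554 occupy positions 3–5 → each gets rank 3.
The 3 values of 346 occupy positions 6–8 → each gets rank 6.
Hana has value 346 → rank 6.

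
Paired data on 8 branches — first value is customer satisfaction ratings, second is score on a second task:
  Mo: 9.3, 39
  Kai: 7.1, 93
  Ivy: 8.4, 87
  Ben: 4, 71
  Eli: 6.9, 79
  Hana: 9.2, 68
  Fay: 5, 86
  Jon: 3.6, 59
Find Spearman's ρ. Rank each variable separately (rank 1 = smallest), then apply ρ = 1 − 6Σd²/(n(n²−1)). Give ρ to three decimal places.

-0.071

Ranks of variable 1: 8, 5, 6, 2, 4, 7, 3, 1
Ranks of variable 2: 1, 8, 7, 4, 5, 3, 6, 2
d = r₁ − r₂: 7, -3, -1, -2, -1, 4, -3, -1
d²: 49, 9, 1, 4, 1, 16, 9, 1; Σd² = 90
ρ = 1 − 6·90/(8·63) = 1 − 540/504 = -0.071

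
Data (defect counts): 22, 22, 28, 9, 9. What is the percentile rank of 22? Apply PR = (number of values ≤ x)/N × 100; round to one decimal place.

N = 5.
Strictly below 22: 2. Equal to 22: 2.
PR = 4/5 × 100 = 80.0

80.0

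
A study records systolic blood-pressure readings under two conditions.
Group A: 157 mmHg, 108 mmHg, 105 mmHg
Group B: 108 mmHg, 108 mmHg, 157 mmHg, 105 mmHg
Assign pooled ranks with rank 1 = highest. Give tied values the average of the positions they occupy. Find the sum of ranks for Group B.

Sorted (descending): 157, 157, 108, 108, 108, 105, 105
The 2 values of 157 occupy positions 1–2 → average rank (1+2)/2 = 1.5.
The 3 values of 108 occupy positions 3–5 → average rank 4.
The 2 values of 105 occupy positions 6–7 → average rank (6+7)/2 = 6.5.
Group B values → pooled ranks: 108→4, 108→4, 157→1.5, 105→6.5
Rank sum = 4 + 4 + 1.5 + 6.5 = 16

16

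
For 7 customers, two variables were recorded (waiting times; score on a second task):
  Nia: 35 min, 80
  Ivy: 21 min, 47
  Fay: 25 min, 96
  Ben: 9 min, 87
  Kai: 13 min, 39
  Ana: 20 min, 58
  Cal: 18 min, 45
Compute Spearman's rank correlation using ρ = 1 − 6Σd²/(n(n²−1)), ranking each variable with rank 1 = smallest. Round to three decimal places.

0.357

Ranks of variable 1: 7, 5, 6, 1, 2, 4, 3
Ranks of variable 2: 5, 3, 7, 6, 1, 4, 2
d = r₁ − r₂: 2, 2, -1, -5, 1, 0, 1
d²: 4, 4, 1, 25, 1, 0, 1; Σd² = 36
ρ = 1 − 6·36/(7·48) = 1 − 216/336 = 0.357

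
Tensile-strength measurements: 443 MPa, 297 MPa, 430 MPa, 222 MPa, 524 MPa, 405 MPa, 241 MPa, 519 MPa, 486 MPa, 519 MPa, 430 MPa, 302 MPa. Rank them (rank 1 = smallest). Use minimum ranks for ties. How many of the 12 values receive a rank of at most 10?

11

Sorted (ascending): 222, 241, 297, 302, 405, 430, 430, 443, 486, 519, 519, 524
The 2 values of 430 occupy positions 6–7 → each gets rank 6.
The 2 values of 519 occupy positions 10–11 → each gets rank 10.
Ranks ≤ 10: {1, 2, 3, 4, 5, 6, 6, 8, 9, 10, 10} → 11 values.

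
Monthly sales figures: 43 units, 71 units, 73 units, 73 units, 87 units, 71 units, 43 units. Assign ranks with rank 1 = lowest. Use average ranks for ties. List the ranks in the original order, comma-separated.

1.5, 3.5, 5.5, 5.5, 7, 3.5, 1.5

Sorted (ascending): 43, 43, 71, 71, 73, 73, 87
The 2 values of 43 occupy positions 1–2 → average rank (1+2)/2 = 1.5.
The 2 values of 71 occupy positions 3–4 → average rank (3+4)/2 = 3.5.
The 2 values of 73 occupy positions 5–6 → average rank (5+6)/2 = 5.5.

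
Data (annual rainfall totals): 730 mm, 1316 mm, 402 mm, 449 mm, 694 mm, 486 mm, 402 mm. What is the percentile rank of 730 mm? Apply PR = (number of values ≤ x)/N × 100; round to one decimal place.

85.7

N = 7.
Strictly below 730: 5. Equal to 730: 1.
PR = 6/7 × 100 = 85.7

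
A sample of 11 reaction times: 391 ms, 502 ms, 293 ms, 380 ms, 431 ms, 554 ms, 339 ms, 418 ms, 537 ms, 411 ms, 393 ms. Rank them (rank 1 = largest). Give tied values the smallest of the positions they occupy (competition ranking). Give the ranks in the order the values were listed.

8, 3, 11, 9, 4, 1, 10, 5, 2, 6, 7

Sorted (descending): 554, 537, 502, 431, 418, 411, 393, 391, 380, 339, 293
No ties — each value takes its position as its rank.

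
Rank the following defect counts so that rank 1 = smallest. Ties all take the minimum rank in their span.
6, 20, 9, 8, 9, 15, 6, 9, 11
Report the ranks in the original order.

Sorted (ascending): 6, 6, 8, 9, 9, 9, 11, 15, 20
The 2 values of 6 occupy positions 1–2 → each gets rank 1.
The 3 values of 9 occupy positions 4–6 → each gets rank 4.

1, 9, 4, 3, 4, 8, 1, 4, 7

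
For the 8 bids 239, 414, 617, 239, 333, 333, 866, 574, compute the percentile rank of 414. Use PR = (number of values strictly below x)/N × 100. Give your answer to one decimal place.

N = 8.
Strictly below 414: 4. Equal to 414: 1.
PR = 4/8 × 100 = 50.0

50.0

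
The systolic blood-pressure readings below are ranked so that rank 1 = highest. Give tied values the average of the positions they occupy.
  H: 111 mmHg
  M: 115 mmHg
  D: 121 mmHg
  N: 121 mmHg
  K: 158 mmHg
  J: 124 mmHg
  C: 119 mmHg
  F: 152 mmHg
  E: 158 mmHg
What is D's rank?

Sorted (descending): 158, 158, 152, 124, 121, 121, 119, 115, 111
The 2 values of 158 occupy positions 1–2 → average rank (1+2)/2 = 1.5.
The 2 values of 121 occupy positions 5–6 → average rank (5+6)/2 = 5.5.
D has value 121 mmHg → rank 5.5.

5.5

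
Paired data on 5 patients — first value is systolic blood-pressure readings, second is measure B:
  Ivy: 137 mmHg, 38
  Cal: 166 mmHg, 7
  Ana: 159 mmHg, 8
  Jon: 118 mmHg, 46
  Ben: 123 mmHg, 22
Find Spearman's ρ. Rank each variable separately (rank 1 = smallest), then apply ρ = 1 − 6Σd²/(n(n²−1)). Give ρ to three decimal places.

-0.900

Ranks of variable 1: 3, 5, 4, 1, 2
Ranks of variable 2: 4, 1, 2, 5, 3
d = r₁ − r₂: -1, 4, 2, -4, -1
d²: 1, 16, 4, 16, 1; Σd² = 38
ρ = 1 − 6·38/(5·24) = 1 − 228/120 = -0.900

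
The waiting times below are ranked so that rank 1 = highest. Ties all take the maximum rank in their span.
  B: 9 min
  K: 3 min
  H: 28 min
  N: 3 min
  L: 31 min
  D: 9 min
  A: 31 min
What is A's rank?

Sorted (descending): 31, 31, 28, 9, 9, 3, 3
The 2 values of 31 occupy positions 1–2 → each gets rank 2.
The 2 values of 9 occupy positions 4–5 → each gets rank 5.
The 2 values of 3 occupy positions 6–7 → each gets rank 7.
A has value 31 min → rank 2.

2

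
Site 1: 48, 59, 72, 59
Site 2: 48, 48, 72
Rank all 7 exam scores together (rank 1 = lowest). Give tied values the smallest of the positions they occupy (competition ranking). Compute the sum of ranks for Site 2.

Sorted (ascending): 48, 48, 48, 59, 59, 72, 72
The 3 values of 48 occupy positions 1–3 → each gets rank 1.
The 2 values of 59 occupy positions 4–5 → each gets rank 4.
The 2 values of 72 occupy positions 6–7 → each gets rank 6.
Site 2 values → pooled ranks: 48→1, 48→1, 72→6
Rank sum = 1 + 1 + 6 = 8

8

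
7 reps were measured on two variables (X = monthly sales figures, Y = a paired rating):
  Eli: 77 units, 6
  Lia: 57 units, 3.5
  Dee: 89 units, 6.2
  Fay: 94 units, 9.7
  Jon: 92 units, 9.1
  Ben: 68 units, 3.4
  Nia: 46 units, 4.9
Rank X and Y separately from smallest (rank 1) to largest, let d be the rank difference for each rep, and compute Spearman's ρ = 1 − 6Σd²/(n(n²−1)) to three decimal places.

Ranks of variable 1: 4, 2, 5, 7, 6, 3, 1
Ranks of variable 2: 4, 2, 5, 7, 6, 1, 3
d = r₁ − r₂: 0, 0, 0, 0, 0, 2, -2
d²: 0, 0, 0, 0, 0, 4, 4; Σd² = 8
ρ = 1 − 6·8/(7·48) = 1 − 48/336 = 0.857

0.857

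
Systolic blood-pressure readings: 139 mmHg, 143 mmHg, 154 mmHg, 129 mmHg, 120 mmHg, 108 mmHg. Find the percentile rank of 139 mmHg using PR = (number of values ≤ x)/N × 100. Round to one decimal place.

N = 6.
Strictly below 139: 3. Equal to 139: 1.
PR = 4/6 × 100 = 66.7

66.7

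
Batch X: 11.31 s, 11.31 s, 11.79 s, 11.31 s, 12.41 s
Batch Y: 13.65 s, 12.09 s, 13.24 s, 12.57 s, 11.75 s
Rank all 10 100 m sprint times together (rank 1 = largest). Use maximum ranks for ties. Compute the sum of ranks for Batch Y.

18

Sorted (descending): 13.65, 13.24, 12.57, 12.41, 12.09, 11.79, 11.75, 11.31, 11.31, 11.31
The 3 values of 11.31 occupy positions 8–10 → each gets rank 10.
Batch Y values → pooled ranks: 13.65→1, 12.09→5, 13.24→2, 12.57→3, 11.75→7
Rank sum = 1 + 5 + 2 + 3 + 7 = 18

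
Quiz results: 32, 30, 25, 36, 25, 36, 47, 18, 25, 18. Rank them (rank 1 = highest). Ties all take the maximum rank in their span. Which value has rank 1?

Sorted (descending): 47, 36, 36, 32, 30, 25, 25, 25, 18, 18
The 2 values of 36 occupy positions 2–3 → each gets rank 3.
The 3 values of 25 occupy positions 6–8 → each gets rank 8.
The 2 values of 18 occupy positions 9–10 → each gets rank 10.
Rank 1 → value 47.

47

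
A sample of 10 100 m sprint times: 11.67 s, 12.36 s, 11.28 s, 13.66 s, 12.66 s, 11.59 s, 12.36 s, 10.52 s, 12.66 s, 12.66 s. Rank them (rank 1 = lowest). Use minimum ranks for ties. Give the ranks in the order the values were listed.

4, 5, 2, 10, 7, 3, 5, 1, 7, 7

Sorted (ascending): 10.52, 11.28, 11.59, 11.67, 12.36, 12.36, 12.66, 12.66, 12.66, 13.66
The 2 values of 12.36 occupy positions 5–6 → each gets rank 5.
The 3 values of 12.66 occupy positions 7–9 → each gets rank 7.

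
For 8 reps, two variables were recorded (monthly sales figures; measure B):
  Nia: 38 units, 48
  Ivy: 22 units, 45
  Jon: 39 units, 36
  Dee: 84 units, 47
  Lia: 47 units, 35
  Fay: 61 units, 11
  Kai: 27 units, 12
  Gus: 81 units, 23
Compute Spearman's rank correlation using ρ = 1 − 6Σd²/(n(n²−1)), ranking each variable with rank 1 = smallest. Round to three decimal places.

Ranks of variable 1: 3, 1, 4, 8, 5, 6, 2, 7
Ranks of variable 2: 8, 6, 5, 7, 4, 1, 2, 3
d = r₁ − r₂: -5, -5, -1, 1, 1, 5, 0, 4
d²: 25, 25, 1, 1, 1, 25, 0, 16; Σd² = 94
ρ = 1 − 6·94/(8·63) = 1 − 564/504 = -0.119

-0.119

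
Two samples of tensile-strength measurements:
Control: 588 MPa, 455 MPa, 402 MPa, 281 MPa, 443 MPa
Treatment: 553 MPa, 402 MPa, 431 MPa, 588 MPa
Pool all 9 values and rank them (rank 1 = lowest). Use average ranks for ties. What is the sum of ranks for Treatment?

Sorted (ascending): 281, 402, 402, 431, 443, 455, 553, 588, 588
The 2 values of 402 occupy positions 2–3 → average rank (2+3)/2 = 2.5.
The 2 values of 588 occupy positions 8–9 → average rank (8+9)/2 = 8.5.
Treatment values → pooled ranks: 553→7, 402→2.5, 431→4, 588→8.5
Rank sum = 7 + 2.5 + 4 + 8.5 = 22

22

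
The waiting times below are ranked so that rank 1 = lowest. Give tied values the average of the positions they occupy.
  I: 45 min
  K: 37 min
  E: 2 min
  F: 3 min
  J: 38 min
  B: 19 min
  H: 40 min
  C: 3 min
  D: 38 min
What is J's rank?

6.5

Sorted (ascending): 2, 3, 3, 19, 37, 38, 38, 40, 45
The 2 values of 3 occupy positions 2–3 → average rank (2+3)/2 = 2.5.
The 2 values of 38 occupy positions 6–7 → average rank (6+7)/2 = 6.5.
J has value 38 min → rank 6.5.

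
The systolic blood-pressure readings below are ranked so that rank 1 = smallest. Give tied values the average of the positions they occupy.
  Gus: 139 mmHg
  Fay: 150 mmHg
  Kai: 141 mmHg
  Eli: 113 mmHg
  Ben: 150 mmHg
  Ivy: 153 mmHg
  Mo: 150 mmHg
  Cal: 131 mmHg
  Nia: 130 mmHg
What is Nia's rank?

2

Sorted (ascending): 113, 130, 131, 139, 141, 150, 150, 150, 153
The 3 values of 150 occupy positions 6–8 → average rank 7.
Nia has value 130 mmHg → rank 2.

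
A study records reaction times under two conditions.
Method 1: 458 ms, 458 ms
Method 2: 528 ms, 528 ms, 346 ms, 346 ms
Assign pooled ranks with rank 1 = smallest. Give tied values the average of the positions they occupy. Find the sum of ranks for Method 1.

Sorted (ascending): 346, 346, 458, 458, 528, 528
The 2 values of 346 occupy positions 1–2 → average rank (1+2)/2 = 1.5.
The 2 values of 458 occupy positions 3–4 → average rank (3+4)/2 = 3.5.
The 2 values of 528 occupy positions 5–6 → average rank (5+6)/2 = 5.5.
Method 1 values → pooled ranks: 458→3.5, 458→3.5
Rank sum = 3.5 + 3.5 = 7

7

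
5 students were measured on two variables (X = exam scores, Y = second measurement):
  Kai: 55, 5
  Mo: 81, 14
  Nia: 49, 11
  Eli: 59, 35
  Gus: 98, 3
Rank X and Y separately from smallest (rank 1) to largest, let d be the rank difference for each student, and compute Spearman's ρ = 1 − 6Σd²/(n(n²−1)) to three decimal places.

-0.200

Ranks of variable 1: 2, 4, 1, 3, 5
Ranks of variable 2: 2, 4, 3, 5, 1
d = r₁ − r₂: 0, 0, -2, -2, 4
d²: 0, 0, 4, 4, 16; Σd² = 24
ρ = 1 − 6·24/(5·24) = 1 − 144/120 = -0.200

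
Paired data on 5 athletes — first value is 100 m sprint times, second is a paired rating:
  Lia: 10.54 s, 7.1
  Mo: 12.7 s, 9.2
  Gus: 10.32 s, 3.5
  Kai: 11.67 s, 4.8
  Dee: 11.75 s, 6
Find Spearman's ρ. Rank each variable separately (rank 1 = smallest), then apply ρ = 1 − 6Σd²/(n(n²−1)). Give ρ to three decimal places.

Ranks of variable 1: 2, 5, 1, 3, 4
Ranks of variable 2: 4, 5, 1, 2, 3
d = r₁ − r₂: -2, 0, 0, 1, 1
d²: 4, 0, 0, 1, 1; Σd² = 6
ρ = 1 − 6·6/(5·24) = 1 − 36/120 = 0.700

0.700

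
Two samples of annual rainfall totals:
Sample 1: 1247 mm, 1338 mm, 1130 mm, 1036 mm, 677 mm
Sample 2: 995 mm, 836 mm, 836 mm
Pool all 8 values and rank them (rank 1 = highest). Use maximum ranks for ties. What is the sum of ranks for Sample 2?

Sorted (descending): 1338, 1247, 1130, 1036, 995, 836, 836, 677
The 2 values of 836 occupy positions 6–7 → each gets rank 7.
Sample 2 values → pooled ranks: 995→5, 836→7, 836→7
Rank sum = 5 + 7 + 7 = 19

19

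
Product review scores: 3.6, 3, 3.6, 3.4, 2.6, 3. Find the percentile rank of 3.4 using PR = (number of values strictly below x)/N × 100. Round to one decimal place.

50.0

N = 6.
Strictly below 3.4: 3. Equal to 3.4: 1.
PR = 3/6 × 100 = 50.0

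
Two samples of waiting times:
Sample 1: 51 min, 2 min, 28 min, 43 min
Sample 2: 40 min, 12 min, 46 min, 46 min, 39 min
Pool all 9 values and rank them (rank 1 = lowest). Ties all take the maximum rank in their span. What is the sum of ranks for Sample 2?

Sorted (ascending): 2, 12, 28, 39, 40, 43, 46, 46, 51
The 2 values of 46 occupy positions 7–8 → each gets rank 8.
Sample 2 values → pooled ranks: 40→5, 12→2, 46→8, 46→8, 39→4
Rank sum = 5 + 2 + 8 + 8 + 4 = 27

27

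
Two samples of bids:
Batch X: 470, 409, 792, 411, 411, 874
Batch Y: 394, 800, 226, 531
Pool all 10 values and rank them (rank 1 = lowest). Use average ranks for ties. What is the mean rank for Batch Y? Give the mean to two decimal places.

Sorted (ascending): 226, 394, 409, 411, 411, 470, 531, 792, 800, 874
The 2 values of 411 occupy positions 4–5 → average rank (4+5)/2 = 4.5.
Batch Y values → pooled ranks: 394→2, 800→9, 226→1, 531→7
Mean rank = (2 + 9 + 1 + 7) / 4 = 4.75

4.75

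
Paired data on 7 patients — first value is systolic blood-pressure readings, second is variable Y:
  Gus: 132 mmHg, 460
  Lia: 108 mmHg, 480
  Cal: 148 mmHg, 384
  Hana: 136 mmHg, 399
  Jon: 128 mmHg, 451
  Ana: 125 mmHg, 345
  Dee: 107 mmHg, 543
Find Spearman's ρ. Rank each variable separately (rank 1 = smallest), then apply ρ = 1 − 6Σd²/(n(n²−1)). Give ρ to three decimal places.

-0.607

Ranks of variable 1: 5, 2, 7, 6, 4, 3, 1
Ranks of variable 2: 5, 6, 2, 3, 4, 1, 7
d = r₁ − r₂: 0, -4, 5, 3, 0, 2, -6
d²: 0, 16, 25, 9, 0, 4, 36; Σd² = 90
ρ = 1 − 6·90/(7·48) = 1 − 540/336 = -0.607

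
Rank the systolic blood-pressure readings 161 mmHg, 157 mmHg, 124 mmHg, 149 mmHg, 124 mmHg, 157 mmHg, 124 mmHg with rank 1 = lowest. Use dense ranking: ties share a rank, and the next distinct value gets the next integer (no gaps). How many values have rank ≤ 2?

4

Sorted (ascending): 124, 124, 124, 149, 157, 157, 161
The 3 values of 124 share dense rank 1.
The 2 values of 157 share dense rank 3.
Remaining distinct values take the next consecutive integers.
Ranks ≤ 2: {1, 1, 1, 2} → 4 values.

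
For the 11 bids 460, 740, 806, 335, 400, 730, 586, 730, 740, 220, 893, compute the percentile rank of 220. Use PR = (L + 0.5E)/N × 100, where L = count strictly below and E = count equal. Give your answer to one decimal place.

4.5

N = 11.
Strictly below 220: 0. Equal to 220: 1.
PR = (0 + 0.5·1)/11 × 100 = 4.5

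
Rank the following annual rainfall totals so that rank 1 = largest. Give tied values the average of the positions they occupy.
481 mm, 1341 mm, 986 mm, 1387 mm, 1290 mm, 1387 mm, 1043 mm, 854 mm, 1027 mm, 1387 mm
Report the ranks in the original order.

Sorted (descending): 1387, 1387, 1387, 1341, 1290, 1043, 1027, 986, 854, 481
The 3 values of 1387 occupy positions 1–3 → average rank 2.

10, 4, 8, 2, 5, 2, 6, 9, 7, 2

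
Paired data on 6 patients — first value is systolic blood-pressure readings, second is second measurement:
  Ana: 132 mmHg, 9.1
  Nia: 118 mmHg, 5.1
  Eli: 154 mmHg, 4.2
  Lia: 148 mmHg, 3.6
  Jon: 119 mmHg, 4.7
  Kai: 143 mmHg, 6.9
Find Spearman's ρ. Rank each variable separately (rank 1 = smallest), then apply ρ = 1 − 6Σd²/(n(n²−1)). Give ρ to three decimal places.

-0.486

Ranks of variable 1: 3, 1, 6, 5, 2, 4
Ranks of variable 2: 6, 4, 2, 1, 3, 5
d = r₁ − r₂: -3, -3, 4, 4, -1, -1
d²: 9, 9, 16, 16, 1, 1; Σd² = 52
ρ = 1 − 6·52/(6·35) = 1 − 312/210 = -0.486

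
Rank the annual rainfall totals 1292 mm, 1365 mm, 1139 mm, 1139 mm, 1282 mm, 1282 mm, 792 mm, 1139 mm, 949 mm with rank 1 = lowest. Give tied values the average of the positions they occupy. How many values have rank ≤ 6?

Sorted (ascending): 792, 949, 1139, 1139, 1139, 1282, 1282, 1292, 1365
The 3 values of 1139 occupy positions 3–5 → average rank 4.
The 2 values of 1282 occupy positions 6–7 → average rank (6+7)/2 = 6.5.
Ranks ≤ 6: {1, 2, 4, 4, 4} → 5 values.

5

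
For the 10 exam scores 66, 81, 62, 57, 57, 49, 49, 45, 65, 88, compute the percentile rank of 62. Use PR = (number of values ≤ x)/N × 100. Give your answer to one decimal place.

N = 10.
Strictly below 62: 5. Equal to 62: 1.
PR = 6/10 × 100 = 60.0

60.0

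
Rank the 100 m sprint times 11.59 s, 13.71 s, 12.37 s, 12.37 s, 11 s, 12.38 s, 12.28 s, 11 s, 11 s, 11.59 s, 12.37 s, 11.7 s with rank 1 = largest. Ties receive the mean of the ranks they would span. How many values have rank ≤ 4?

5

Sorted (descending): 13.71, 12.38, 12.37, 12.37, 12.37, 12.28, 11.7, 11.59, 11.59, 11, 11, 11
The 3 values of 12.37 occupy positions 3–5 → average rank 4.
The 2 values of 11.59 occupy positions 8–9 → average rank (8+9)/2 = 8.5.
The 3 values of 11 occupy positions 10–12 → average rank 11.
Ranks ≤ 4: {1, 2, 4, 4, 4} → 5 values.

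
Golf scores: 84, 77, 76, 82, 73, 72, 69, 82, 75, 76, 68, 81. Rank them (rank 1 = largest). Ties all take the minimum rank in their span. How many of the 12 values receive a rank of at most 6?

Sorted (descending): 84, 82, 82, 81, 77, 76, 76, 75, 73, 72, 69, 68
The 2 values of 82 occupy positions 2–3 → each gets rank 2.
The 2 values of 76 occupy positions 6–7 → each gets rank 6.
Ranks ≤ 6: {1, 2, 2, 4, 5, 6, 6} → 7 values.

7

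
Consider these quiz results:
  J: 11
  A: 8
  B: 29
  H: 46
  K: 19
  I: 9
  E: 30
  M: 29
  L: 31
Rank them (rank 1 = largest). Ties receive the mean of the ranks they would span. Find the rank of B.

4.5

Sorted (descending): 46, 31, 30, 29, 29, 19, 11, 9, 8
The 2 values of 29 occupy positions 4–5 → average rank (4+5)/2 = 4.5.
B has value 29 → rank 4.5.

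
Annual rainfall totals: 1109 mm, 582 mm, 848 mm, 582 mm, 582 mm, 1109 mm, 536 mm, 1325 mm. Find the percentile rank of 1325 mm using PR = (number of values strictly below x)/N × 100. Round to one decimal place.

87.5

N = 8.
Strictly below 1325: 7. Equal to 1325: 1.
PR = 7/8 × 100 = 87.5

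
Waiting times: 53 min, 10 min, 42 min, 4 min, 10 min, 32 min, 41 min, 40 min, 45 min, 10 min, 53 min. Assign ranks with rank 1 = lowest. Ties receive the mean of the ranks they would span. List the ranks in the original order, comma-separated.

Sorted (ascending): 4, 10, 10, 10, 32, 40, 41, 42, 45, 53, 53
The 3 values of 10 occupy positions 2–4 → average rank 3.
The 2 values of 53 occupy positions 10–11 → average rank (10+11)/2 = 10.5.

10.5, 3, 8, 1, 3, 5, 7, 6, 9, 3, 10.5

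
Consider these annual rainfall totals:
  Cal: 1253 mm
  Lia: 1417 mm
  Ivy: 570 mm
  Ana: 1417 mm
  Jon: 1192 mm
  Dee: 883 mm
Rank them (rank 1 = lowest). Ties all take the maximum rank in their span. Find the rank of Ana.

Sorted (ascending): 570, 883, 1192, 1253, 1417, 1417
The 2 values of 1417 occupy positions 5–6 → each gets rank 6.
Ana has value 1417 mm → rank 6.

6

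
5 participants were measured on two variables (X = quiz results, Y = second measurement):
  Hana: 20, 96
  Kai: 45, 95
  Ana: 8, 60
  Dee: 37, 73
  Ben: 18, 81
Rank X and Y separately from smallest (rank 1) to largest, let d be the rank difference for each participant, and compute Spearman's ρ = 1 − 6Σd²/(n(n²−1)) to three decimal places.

0.500

Ranks of variable 1: 3, 5, 1, 4, 2
Ranks of variable 2: 5, 4, 1, 2, 3
d = r₁ − r₂: -2, 1, 0, 2, -1
d²: 4, 1, 0, 4, 1; Σd² = 10
ρ = 1 − 6·10/(5·24) = 1 − 60/120 = 0.500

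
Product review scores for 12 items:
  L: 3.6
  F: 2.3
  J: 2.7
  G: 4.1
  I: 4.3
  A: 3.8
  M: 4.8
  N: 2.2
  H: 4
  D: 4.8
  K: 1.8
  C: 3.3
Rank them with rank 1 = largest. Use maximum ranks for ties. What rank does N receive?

11

Sorted (descending): 4.8, 4.8, 4.3, 4.1, 4, 3.8, 3.6, 3.3, 2.7, 2.3, 2.2, 1.8
The 2 values of 4.8 occupy positions 1–2 → each gets rank 2.
N has value 2.2 → rank 11.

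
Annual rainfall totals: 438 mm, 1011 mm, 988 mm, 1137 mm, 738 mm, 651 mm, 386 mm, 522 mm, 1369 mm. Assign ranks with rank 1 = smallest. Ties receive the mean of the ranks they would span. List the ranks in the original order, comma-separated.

2, 7, 6, 8, 5, 4, 1, 3, 9

Sorted (ascending): 386, 438, 522, 651, 738, 988, 1011, 1137, 1369
No ties — each value takes its position as its rank.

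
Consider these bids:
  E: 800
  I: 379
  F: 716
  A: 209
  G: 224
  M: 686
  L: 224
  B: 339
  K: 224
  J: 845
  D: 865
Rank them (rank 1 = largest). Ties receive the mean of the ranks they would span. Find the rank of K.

9

Sorted (descending): 865, 845, 800, 716, 686, 379, 339, 224, 224, 224, 209
The 3 values of 224 occupy positions 8–10 → average rank 9.
K has value 224 → rank 9.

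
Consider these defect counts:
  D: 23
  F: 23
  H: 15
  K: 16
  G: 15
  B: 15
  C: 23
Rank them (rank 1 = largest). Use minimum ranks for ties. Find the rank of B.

5

Sorted (descending): 23, 23, 23, 16, 15, 15, 15
The 3 values of 23 occupy positions 1–3 → each gets rank 1.
The 3 values of 15 occupy positions 5–7 → each gets rank 5.
B has value 15 → rank 5.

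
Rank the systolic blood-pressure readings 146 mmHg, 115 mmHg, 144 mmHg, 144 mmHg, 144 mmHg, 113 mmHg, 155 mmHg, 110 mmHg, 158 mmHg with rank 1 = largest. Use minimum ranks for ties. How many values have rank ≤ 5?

6

Sorted (descending): 158, 155, 146, 144, 144, 144, 115, 113, 110
The 3 values of 144 occupy positions 4–6 → each gets rank 4.
Ranks ≤ 5: {1, 2, 3, 4, 4, 4} → 6 values.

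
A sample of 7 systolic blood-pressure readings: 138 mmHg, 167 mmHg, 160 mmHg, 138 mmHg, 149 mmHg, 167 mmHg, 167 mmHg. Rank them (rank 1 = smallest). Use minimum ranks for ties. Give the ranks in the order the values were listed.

1, 5, 4, 1, 3, 5, 5

Sorted (ascending): 138, 138, 149, 160, 167, 167, 167
The 2 values of 138 occupy positions 1–2 → each gets rank 1.
The 3 values of 167 occupy positions 5–7 → each gets rank 5.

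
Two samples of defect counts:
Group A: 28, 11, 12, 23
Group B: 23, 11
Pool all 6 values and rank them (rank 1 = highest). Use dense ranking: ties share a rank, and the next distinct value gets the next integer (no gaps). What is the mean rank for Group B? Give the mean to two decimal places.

Sorted (descending): 28, 23, 23, 12, 11, 11
The 2 values of 23 share dense rank 2.
The 2 values of 11 share dense rank 4.
Remaining distinct values take the next consecutive integers.
Group B values → pooled ranks: 23→2, 11→4
Mean rank = (2 + 4) / 2 = 3.00

3.00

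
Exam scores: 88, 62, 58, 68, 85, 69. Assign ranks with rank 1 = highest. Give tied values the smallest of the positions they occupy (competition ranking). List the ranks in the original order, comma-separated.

1, 5, 6, 4, 2, 3

Sorted (descending): 88, 85, 69, 68, 62, 58
No ties — each value takes its position as its rank.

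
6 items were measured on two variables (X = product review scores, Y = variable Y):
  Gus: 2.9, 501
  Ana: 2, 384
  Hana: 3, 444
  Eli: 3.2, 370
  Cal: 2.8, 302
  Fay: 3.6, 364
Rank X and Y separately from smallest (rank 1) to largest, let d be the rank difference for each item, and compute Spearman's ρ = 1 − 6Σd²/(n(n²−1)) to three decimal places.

-0.143

Ranks of variable 1: 3, 1, 4, 5, 2, 6
Ranks of variable 2: 6, 4, 5, 3, 1, 2
d = r₁ − r₂: -3, -3, -1, 2, 1, 4
d²: 9, 9, 1, 4, 1, 16; Σd² = 40
ρ = 1 − 6·40/(6·35) = 1 − 240/210 = -0.143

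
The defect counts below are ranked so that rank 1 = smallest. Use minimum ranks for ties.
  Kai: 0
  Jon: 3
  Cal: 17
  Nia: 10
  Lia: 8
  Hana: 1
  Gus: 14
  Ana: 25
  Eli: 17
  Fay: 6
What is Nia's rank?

6

Sorted (ascending): 0, 1, 3, 6, 8, 10, 14, 17, 17, 25
The 2 values of 17 occupy positions 8–9 → each gets rank 8.
Nia has value 10 → rank 6.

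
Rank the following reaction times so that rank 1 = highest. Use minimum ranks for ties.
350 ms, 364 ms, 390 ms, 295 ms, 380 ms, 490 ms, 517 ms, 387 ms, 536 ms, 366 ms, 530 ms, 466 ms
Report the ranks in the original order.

Sorted (descending): 536, 530, 517, 490, 466, 390, 387, 380, 366, 364, 350, 295
No ties — each value takes its position as its rank.

11, 10, 6, 12, 8, 4, 3, 7, 1, 9, 2, 5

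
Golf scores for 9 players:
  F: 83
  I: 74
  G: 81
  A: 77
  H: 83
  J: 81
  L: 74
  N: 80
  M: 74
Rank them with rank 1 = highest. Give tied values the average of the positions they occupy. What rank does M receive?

Sorted (descending): 83, 83, 81, 81, 80, 77, 74, 74, 74
The 2 values of 83 occupy positions 1–2 → average rank (1+2)/2 = 1.5.
The 2 values of 81 occupy positions 3–4 → average rank (3+4)/2 = 3.5.
The 3 values of 74 occupy positions 7–9 → average rank 8.
M has value 74 → rank 8.

8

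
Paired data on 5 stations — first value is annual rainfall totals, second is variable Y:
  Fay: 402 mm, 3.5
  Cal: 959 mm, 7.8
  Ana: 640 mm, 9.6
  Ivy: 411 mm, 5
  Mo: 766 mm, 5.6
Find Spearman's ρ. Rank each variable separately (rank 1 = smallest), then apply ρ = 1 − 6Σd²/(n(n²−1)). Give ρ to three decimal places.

Ranks of variable 1: 1, 5, 3, 2, 4
Ranks of variable 2: 1, 4, 5, 2, 3
d = r₁ − r₂: 0, 1, -2, 0, 1
d²: 0, 1, 4, 0, 1; Σd² = 6
ρ = 1 − 6·6/(5·24) = 1 − 36/120 = 0.700

0.700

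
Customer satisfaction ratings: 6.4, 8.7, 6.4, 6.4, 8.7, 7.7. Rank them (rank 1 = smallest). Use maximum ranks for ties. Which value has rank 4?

7.7

Sorted (ascending): 6.4, 6.4, 6.4, 7.7, 8.7, 8.7
The 3 values of 6.4 occupy positions 1–3 → each gets rank 3.
The 2 values of 8.7 occupy positions 5–6 → each gets rank 6.
Rank 4 → value 7.7.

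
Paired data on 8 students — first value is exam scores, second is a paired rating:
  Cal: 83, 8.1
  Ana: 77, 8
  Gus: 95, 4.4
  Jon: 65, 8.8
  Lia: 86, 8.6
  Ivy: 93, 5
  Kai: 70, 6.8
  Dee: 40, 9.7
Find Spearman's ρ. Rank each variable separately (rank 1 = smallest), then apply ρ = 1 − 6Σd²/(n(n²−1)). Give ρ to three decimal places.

Ranks of variable 1: 5, 4, 8, 2, 6, 7, 3, 1
Ranks of variable 2: 5, 4, 1, 7, 6, 2, 3, 8
d = r₁ − r₂: 0, 0, 7, -5, 0, 5, 0, -7
d²: 0, 0, 49, 25, 0, 25, 0, 49; Σd² = 148
ρ = 1 − 6·148/(8·63) = 1 − 888/504 = -0.762

-0.762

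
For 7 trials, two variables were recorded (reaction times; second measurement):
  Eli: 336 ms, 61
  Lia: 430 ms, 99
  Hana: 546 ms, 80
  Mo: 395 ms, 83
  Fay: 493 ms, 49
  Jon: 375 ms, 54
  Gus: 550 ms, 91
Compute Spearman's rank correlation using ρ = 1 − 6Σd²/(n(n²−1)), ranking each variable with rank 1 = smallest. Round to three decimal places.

Ranks of variable 1: 1, 4, 6, 3, 5, 2, 7
Ranks of variable 2: 3, 7, 4, 5, 1, 2, 6
d = r₁ − r₂: -2, -3, 2, -2, 4, 0, 1
d²: 4, 9, 4, 4, 16, 0, 1; Σd² = 38
ρ = 1 − 6·38/(7·48) = 1 − 228/336 = 0.321

0.321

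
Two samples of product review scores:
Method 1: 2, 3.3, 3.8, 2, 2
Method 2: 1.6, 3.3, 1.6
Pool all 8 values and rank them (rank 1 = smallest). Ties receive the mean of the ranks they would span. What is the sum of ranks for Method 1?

Sorted (ascending): 1.6, 1.6, 2, 2, 2, 3.3, 3.3, 3.8
The 2 values of 1.6 occupy positions 1–2 → average rank (1+2)/2 = 1.5.
The 3 values of 2 occupy positions 3–5 → average rank 4.
The 2 values of 3.3 occupy positions 6–7 → average rank (6+7)/2 = 6.5.
Method 1 values → pooled ranks: 2→4, 3.3→6.5, 3.8→8, 2→4, 2→4
Rank sum = 4 + 6.5 + 8 + 4 + 4 = 26.5

26.5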